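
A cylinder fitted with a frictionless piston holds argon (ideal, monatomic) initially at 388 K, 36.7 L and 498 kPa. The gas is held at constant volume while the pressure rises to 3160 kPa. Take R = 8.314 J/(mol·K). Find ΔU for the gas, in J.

n = P₁V₁/(RT₁) = 498×36.7/(8.314×388) = 5.67 mol.
Isochoric: V stays 36.7 L; P/T = const ⇒ T₂ = 2460 K, P₂ = 3160 kPa.
For an ideal gas ΔU = nCvΔT with Cv = (3/2)R = 12.5 J/(mol·K).
ΔU = 5.67×12.5×(2460−388) = 147000 J.

147000 J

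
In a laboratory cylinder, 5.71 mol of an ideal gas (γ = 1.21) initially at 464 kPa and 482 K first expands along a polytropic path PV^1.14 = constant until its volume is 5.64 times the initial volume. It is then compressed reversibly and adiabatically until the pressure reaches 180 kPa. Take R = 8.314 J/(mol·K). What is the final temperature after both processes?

V₁ = nRT₁/P₁ = 5.71×8.314×482/464 = 49.3 L.
Step 1 — Polytropic n=1.14: T₂ = T₁(V₁/V₂)^(n−1) = 482×(0.177)^0.14 = 378 K; P₂ = P₁(V₁/V₂)^n = 64.6 kPa.
W = (P₁V₁−P₂V₂)/(n−1) = (464×49.3−64.6×278)/0.14 = 35200 J.
ΔU = nCvΔT = 5.71×39.6×(378−482) = -23400 J.
Q = ΔU + W = 11700 J.
State after step 1: P = 64.6 kPa, V = 278 L, T = 378 K.
Step 2 — Adiabatic: T₂/T₁ = (P₂/P₁)^((γ−1)/γ) ⇒ T₂ = 378×(2.79)^0.174 = 452 K; V₂ = 119 L.
ΔU = nCvΔT = 5.71×39.6×(452−378) = 16700 J.
Q = 0 for an adiabatic process, so W = −ΔU = -16700 J.
Net over both steps: W = 18500 J, Q = 11700 J, ΔU = -6780 J.

452 K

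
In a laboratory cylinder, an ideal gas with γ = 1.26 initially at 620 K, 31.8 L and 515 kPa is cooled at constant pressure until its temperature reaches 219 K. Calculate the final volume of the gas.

11.2 L

Isobaric: P stays 515 kPa; V/T = const ⇒ T₂ = 219 K, V₂ = 11.2 L.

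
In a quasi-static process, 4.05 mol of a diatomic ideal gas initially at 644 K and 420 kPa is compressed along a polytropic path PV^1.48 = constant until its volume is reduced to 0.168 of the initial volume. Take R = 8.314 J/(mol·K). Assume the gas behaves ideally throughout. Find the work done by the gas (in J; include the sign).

-61200 J

V₁ = nRT₁/P₁ = 4.05×8.314×644/420 = 51.6 L.
Polytropic n=1.48: T₂ = T₁(V₁/V₂)^(n−1) = 644×(5.95)^0.48 = 1520 K; P₂ = P₁(V₁/V₂)^n = 5890 kPa.
W = (P₁V₁−P₂V₂)/(n−1) = (420×51.6−5890×8.67)/0.48 = -61200 J.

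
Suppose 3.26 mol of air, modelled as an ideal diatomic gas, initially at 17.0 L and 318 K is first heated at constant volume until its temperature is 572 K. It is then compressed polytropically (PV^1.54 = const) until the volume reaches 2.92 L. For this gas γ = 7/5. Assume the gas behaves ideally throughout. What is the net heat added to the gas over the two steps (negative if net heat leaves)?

33200 J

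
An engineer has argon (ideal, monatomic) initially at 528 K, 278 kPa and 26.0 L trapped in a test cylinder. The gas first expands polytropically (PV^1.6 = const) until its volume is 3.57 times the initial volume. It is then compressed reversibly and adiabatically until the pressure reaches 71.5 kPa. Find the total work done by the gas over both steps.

n = P₁V₁/(RT₁) = 278×26.0/(8.314×528) = 1.65 mol.
Step 1 — Polytropic n=1.6: T₂ = T₁(V₁/V₂)^(n−1) = 528×(0.280)^0.60 = 246 K; P₂ = P₁(V₁/V₂)^n = 36.3 kPa.
W = (P₁V₁−P₂V₂)/(n−1) = (278×26.0−36.3×92.8)/0.60 = 6430 J.
ΔU = nCvΔT = 1.65×12.5×(246−528) = -5790 J.
Q = ΔU + W = 643 J.
State after step 1: P = 36.3 kPa, V = 92.8 L, T = 246 K.
Step 2 — Adiabatic: T₂/T₁ = (P₂/P₁)^((γ−1)/γ) ⇒ T₂ = 246×(1.97)^0.400 = 323 K; V₂ = 61.8 L.
ΔU = nCvΔT = 1.65×12.5×(323−246) = 1570 J.
Q = 0 for an adiabatic process, so W = −ΔU = -1570 J.
Net over both steps: W = 4860 J, Q = 643 J, ΔU = -4210 J.

4860 J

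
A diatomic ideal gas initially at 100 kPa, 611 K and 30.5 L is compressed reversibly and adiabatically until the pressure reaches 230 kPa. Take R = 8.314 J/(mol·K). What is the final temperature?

775 K

Adiabatic: T₂/T₁ = (P₂/P₁)^((γ−1)/γ) ⇒ T₂ = 611×(2.30)^0.286 = 775 K; V₂ = 16.8 L.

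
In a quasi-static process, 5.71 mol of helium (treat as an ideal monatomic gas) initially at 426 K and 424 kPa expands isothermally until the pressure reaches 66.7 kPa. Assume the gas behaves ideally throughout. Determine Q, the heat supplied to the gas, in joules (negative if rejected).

37400 J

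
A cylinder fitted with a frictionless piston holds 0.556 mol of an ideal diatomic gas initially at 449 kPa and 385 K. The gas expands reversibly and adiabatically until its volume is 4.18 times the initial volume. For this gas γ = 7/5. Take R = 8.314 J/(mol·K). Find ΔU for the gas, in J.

V₁ = nRT₁/P₁ = 0.556×8.314×385/449 = 3.96 L.
Adiabatic: TV^(γ−1) = const ⇒ T₂ = 385×(0.239)^0.400 = 217 K; PV^γ = const ⇒ P₂ = 60.6 kPa.
For an ideal gas ΔU = nCvΔT with Cv = (5/2)R = 20.8 J/(mol·K).
ΔU = 0.556×20.8×(217−385) = -1940 J.

-1940 J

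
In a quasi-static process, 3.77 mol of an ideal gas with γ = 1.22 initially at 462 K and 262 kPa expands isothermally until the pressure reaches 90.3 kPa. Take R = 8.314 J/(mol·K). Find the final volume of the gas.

V₁ = nRT₁/P₁ = 3.77×8.314×462/262 = 55.3 L.
Isothermal: T stays 462 K; PV = const ⇒ V₂ = 160 L, P₂ = 90.3 kPa.

160 L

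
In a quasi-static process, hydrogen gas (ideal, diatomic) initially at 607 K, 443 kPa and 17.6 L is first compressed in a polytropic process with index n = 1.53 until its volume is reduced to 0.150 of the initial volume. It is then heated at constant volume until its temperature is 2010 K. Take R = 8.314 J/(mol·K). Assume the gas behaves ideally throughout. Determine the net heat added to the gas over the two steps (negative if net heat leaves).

n = P₁V₁/(RT₁) = 443×17.6/(8.314×607) = 1.54 mol.
Step 1 — Polytropic n=1.53: T₂ = T₁(V₁/V₂)^(n−1) = 607×(6.67)^0.53 = 1660 K; P₂ = P₁(V₁/V₂)^n = 8070 kPa.
W = (P₁V₁−P₂V₂)/(n−1) = (443×17.6−8070×2.64)/0.53 = -25500 J.
ΔU = nCvΔT = 1.54×20.8×(1660−607) = 33800 J.
Q = ΔU + W = 8290 J.
State after step 1: P = 8070 kPa, V = 2.64 L, T = 1660 K.
Step 2 — Isochoric: V stays 2.64 L; P/T = const ⇒ T₂ = 2010 K, P₂ = 9780 kPa.
W = 0 (no volume change).
ΔU = nCvΔT = 1.54×20.8×(2010−1660) = 11300 J.
Q = ΔU = 11300 J.
Net over both steps: W = -25500 J, Q = 19600 J, ΔU = 45100 J.

19600 J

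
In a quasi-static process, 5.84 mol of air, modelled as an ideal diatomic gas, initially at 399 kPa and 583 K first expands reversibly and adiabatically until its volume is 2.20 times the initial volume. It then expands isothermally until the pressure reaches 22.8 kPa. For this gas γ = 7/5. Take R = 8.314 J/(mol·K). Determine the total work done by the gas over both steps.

V₁ = nRT₁/P₁ = 5.84×8.314×583/399 = 70.9 L.
Step 1 — Adiabatic: TV^(γ−1) = const ⇒ T₂ = 583×(0.455)^0.400 = 425 K; PV^γ = const ⇒ P₂ = 132 kPa.
ΔU = nCvΔT = 5.84×20.8×(425−583) = -19100 J.
Q = 0 for an adiabatic process, so W = −ΔU = 19100 J.
State after step 1: P = 132 kPa, V = 156 L, T = 425 K.
Step 2 — Isothermal: T stays 425 K; PV = const ⇒ V₂ = 906 L, P₂ = 22.8 kPa.
ΔU = 0 (ideal gas, T constant).
W = nRT ln(V₂/V₁) = 5.84×8.314×425×ln(5.80) = 36300 J.
Q = ΔU + W = 36300 J.
Net over both steps: W = 55500 J, Q = 36300 J, ΔU = -19100 J.

55500 J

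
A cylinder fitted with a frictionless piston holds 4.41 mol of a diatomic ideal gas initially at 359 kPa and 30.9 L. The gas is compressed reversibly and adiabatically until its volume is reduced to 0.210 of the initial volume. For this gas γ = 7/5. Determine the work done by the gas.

-24000 J

T₁ = P₁V₁/(nR) = 359×30.9/(4.41×8.314) = 303 K.
Adiabatic: TV^(γ−1) = const ⇒ T₂ = 303×(4.76)^0.400 = 565 K; PV^γ = const ⇒ P₂ = 3190 kPa.
ΔU = nCvΔT = 4.41×20.8×(565−303) = 24000 J.
Q = 0 for an adiabatic process, so W = −ΔU = -24000 J.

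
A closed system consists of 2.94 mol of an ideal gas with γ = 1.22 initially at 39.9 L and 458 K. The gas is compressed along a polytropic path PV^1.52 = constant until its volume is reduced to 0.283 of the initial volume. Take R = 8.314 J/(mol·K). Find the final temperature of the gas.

P₁ = nRT₁/V₁ = 2.94×8.314×458/39.9 = 281 kPa.
Polytropic n=1.52: T₂ = T₁(V₁/V₂)^(n−1) = 458×(3.53)^0.52 = 883 K; P₂ = P₁(V₁/V₂)^n = 1910 kPa.

883 K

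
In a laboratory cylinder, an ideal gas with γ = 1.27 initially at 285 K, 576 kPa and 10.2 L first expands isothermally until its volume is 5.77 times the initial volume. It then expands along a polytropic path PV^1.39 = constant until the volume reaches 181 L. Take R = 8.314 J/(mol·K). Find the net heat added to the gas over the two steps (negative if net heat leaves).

n = P₁V₁/(RT₁) = 576×10.2/(8.314×285) = 2.48 mol.
Step 1 — Isothermal: T stays 285 K; PV = const ⇒ V₂ = 58.9 L, P₂ = 99.8 kPa.
ΔU = 0 (ideal gas, T constant).
W = nRT ln(V₂/V₁) = 2.48×8.314×285×ln(5.77) = 10300 J.
Q = ΔU + W = 10300 J.
State after step 1: P = 99.8 kPa, V = 58.9 L, T = 285 K.
Step 2 — Polytropic n=1.39: T₂ = T₁(V₁/V₂)^(n−1) = 285×(0.325)^0.39 = 184 K; P₂ = P₁(V₁/V₂)^n = 20.9 kPa.
W = (P₁V₁−P₂V₂)/(n−1) = (99.8×58.9−20.9×181)/0.39 = 5340 J.
ΔU = nCvΔT = 2.48×30.8×(184−285) = -7720 J.
Q = ΔU + W = -2380 J.
Net over both steps: W = 15600 J, Q = 7920 J, ΔU = -7720 J.

7920 J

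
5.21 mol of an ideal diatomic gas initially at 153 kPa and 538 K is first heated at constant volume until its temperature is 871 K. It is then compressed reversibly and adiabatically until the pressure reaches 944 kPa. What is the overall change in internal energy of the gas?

80000 J

V₁ = nRT₁/P₁ = 5.21×8.314×538/153 = 152 L.
Step 1 — Isochoric: V stays 152 L; P/T = const ⇒ T₂ = 871 K, P₂ = 248 kPa.
W = 0 (no volume change).
ΔU = nCvΔT = 5.21×20.8×(871−538) = 36100 J.
Q = ΔU = 36100 J.
State after step 1: P = 248 kPa, V = 152 L, T = 871 K.
Step 2 — Adiabatic: T₂/T₁ = (P₂/P₁)^((γ−1)/γ) ⇒ T₂ = 871×(3.81)^0.286 = 1280 K; V₂ = 58.6 L.
ΔU = nCvΔT = 5.21×20.8×(1280−871) = 43900 J.
Q = 0 for an adiabatic process, so W = −ΔU = -43900 J.
Net over both steps: W = -43900 J, Q = 36100 J, ΔU = 80000 J.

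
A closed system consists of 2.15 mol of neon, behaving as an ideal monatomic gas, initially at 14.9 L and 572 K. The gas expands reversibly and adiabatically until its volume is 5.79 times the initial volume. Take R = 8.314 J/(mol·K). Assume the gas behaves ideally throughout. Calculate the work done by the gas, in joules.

P₁ = nRT₁/V₁ = 2.15×8.314×572/14.9 = 686 kPa.
Adiabatic: TV^(γ−1) = const ⇒ T₂ = 572×(0.173)^0.667 = 177 K; PV^γ = const ⇒ P₂ = 36.8 kPa.
ΔU = nCvΔT = 2.15×12.5×(177−572) = -10600 J.
Q = 0 for an adiabatic process, so W = −ΔU = 10600 J.

10600 J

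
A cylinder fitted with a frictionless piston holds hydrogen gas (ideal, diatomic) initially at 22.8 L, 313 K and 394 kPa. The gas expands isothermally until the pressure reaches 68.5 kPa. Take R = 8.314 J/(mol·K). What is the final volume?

131 L

Isothermal: T stays 313 K; PV = const ⇒ V₂ = 131 L, P₂ = 68.5 kPa.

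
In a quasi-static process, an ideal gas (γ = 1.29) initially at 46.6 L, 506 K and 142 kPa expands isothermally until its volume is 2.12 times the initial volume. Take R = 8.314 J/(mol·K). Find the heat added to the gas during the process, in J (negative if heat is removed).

n = P₁V₁/(RT₁) = 142×46.6/(8.314×506) = 1.57 mol.
Isothermal: T stays 506 K; PV = const ⇒ V₂ = 98.8 L, P₂ = 67.0 kPa.
ΔU = 0 (ideal gas, T constant).
W = nRT ln(V₂/V₁) = 1.57×8.314×506×ln(2.12) = 4970 J.
Q = ΔU + W = 4970 J.

4970 J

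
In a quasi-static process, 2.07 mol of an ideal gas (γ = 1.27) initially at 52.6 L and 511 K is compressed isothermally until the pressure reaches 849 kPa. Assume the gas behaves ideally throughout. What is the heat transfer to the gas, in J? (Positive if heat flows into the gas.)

P₁ = nRT₁/V₁ = 2.07×8.314×511/52.6 = 167 kPa.
Isothermal: T stays 511 K; PV = const ⇒ V₂ = 10.4 L, P₂ = 849 kPa.
ΔU = 0 (ideal gas, T constant).
W = nRT ln(V₂/V₁) = 2.07×8.314×511×ln(0.197) = -14300 J.
Q = ΔU + W = -14300 J.

-14300 J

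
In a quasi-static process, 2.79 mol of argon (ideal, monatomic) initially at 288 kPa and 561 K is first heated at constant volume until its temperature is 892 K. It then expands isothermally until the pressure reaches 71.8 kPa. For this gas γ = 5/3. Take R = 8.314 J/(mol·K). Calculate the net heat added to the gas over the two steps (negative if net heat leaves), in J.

49900 J

V₁ = nRT₁/P₁ = 2.79×8.314×561/288 = 45.2 L.
Step 1 — Isochoric: V stays 45.2 L; P/T = const ⇒ T₂ = 892 K, P₂ = 458 kPa.
W = 0 (no volume change).
ΔU = nCvΔT = 2.79×12.5×(892−561) = 11500 J.
Q = ΔU = 11500 J.
State after step 1: P = 458 kPa, V = 45.2 L, T = 892 K.
Step 2 — Isothermal: T stays 892 K; PV = const ⇒ V₂ = 288 L, P₂ = 71.8 kPa.
ΔU = 0 (ideal gas, T constant).
W = nRT ln(V₂/V₁) = 2.79×8.314×892×ln(6.38) = 38300 J.
Q = ΔU + W = 38300 J.
Net over both steps: W = 38300 J, Q = 49900 J, ΔU = 11500 J.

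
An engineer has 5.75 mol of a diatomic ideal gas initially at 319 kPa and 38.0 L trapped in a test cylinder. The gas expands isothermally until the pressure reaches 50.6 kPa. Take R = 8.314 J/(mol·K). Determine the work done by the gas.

22300 J

T₁ = P₁V₁/(nR) = 319×38.0/(5.75×8.314) = 254 K.
Isothermal: T stays 254 K; PV = const ⇒ V₂ = 240 L, P₂ = 50.6 kPa.
W = nRT ln(V₂/V₁) = 5.75×8.314×254×ln(6.30) = 22300 J.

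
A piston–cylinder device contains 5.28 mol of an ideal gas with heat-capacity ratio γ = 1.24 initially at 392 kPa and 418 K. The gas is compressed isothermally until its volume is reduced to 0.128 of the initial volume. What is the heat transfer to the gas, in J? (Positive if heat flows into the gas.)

V₁ = nRT₁/P₁ = 5.28×8.314×418/392 = 46.8 L.
Isothermal: T stays 418 K; PV = const ⇒ V₂ = 5.99 L, P₂ = 3060 kPa.
ΔU = 0 (ideal gas, T constant).
W = nRT ln(V₂/V₁) = 5.28×8.314×418×ln(0.128) = -37700 J.
Q = ΔU + W = -37700 J.

-37700 J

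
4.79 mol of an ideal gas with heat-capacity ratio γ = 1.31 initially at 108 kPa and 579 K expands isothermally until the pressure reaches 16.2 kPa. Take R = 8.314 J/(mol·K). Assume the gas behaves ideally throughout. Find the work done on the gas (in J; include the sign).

-43700 J

V₁ = nRT₁/P₁ = 4.79×8.314×579/108 = 214 L.
Isothermal: T stays 579 K; PV = const ⇒ V₂ = 1420 L, P₂ = 16.2 kPa.
W = nRT ln(V₂/V₁) = 4.79×8.314×579×ln(6.67) = 43700 J.
Work done on the gas = −W_by = -43700 J.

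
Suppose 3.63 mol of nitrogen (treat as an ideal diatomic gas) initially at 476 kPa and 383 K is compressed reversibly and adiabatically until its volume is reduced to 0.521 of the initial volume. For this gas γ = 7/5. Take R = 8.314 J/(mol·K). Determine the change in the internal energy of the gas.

8610 J

V₁ = nRT₁/P₁ = 3.63×8.314×383/476 = 24.3 L.
Adiabatic: TV^(γ−1) = const ⇒ T₂ = 383×(1.92)^0.400 = 497 K; PV^γ = const ⇒ P₂ = 1190 kPa.
For an ideal gas ΔU = nCvΔT with Cv = (5/2)R = 20.8 J/(mol·K).
ΔU = 3.63×20.8×(497−383) = 8610 J.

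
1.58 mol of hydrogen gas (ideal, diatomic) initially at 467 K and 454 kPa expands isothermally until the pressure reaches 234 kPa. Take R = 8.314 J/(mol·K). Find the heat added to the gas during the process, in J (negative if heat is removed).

4070 J

V₁ = nRT₁/P₁ = 1.58×8.314×467/454 = 13.5 L.
Isothermal: T stays 467 K; PV = const ⇒ V₂ = 26.2 L, P₂ = 234 kPa.
ΔU = 0 (ideal gas, T constant).
W = nRT ln(V₂/V₁) = 1.58×8.314×467×ln(1.94) = 4070 J.
Q = ΔU + W = 4070 J.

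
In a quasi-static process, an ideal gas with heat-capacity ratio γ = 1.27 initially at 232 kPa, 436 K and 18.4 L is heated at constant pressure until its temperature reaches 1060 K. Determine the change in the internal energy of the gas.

22600 J

n = P₁V₁/(RT₁) = 232×18.4/(8.314×436) = 1.18 mol.
Isobaric: P stays 232 kPa; V/T = const ⇒ T₂ = 1060 K, V₂ = 44.7 L.
For an ideal gas ΔU = nCvΔT with Cv = R/(γ−1) = 30.8 J/(mol·K).
ΔU = 1.18×30.8×(1060−436) = 22600 J.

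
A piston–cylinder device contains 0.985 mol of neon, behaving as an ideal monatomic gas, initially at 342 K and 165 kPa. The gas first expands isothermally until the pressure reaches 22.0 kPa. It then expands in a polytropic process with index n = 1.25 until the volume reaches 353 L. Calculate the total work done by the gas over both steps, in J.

V₁ = nRT₁/P₁ = 0.985×8.314×342/165 = 17.0 L.
Step 1 — Isothermal: T stays 342 K; PV = const ⇒ V₂ = 127 L, P₂ = 22.0 kPa.
ΔU = 0 (ideal gas, T constant).
W = nRT ln(V₂/V₁) = 0.985×8.314×342×ln(7.50) = 5640 J.
Q = ΔU + W = 5640 J.
State after step 1: P = 22.0 kPa, V = 127 L, T = 342 K.
Step 2 — Polytropic n=1.25: T₂ = T₁(V₁/V₂)^(n−1) = 342×(0.361)^0.25 = 265 K; P₂ = P₁(V₁/V₂)^n = 6.15 kPa.
W = (P₁V₁−P₂V₂)/(n−1) = (22.0×127−6.15×353)/0.25 = 2520 J.
ΔU = nCvΔT = 0.985×12.5×(265−342) = -945 J.
Q = ΔU + W = 1580 J.
Net over both steps: W = 8160 J, Q = 7220 J, ΔU = -945 J.

8160 J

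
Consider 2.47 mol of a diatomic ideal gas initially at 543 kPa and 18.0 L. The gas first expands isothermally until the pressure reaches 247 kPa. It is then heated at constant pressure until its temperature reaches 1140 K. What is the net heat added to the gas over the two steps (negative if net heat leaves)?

55400 J

T₁ = P₁V₁/(nR) = 543×18.0/(2.47×8.314) = 476 K.
Step 1 — Isothermal: T stays 476 K; PV = const ⇒ V₂ = 39.6 L, P₂ = 247 kPa.
ΔU = 0 (ideal gas, T constant).
W = nRT ln(V₂/V₁) = 2.47×8.314×476×ln(2.20) = 7700 J.
Q = ΔU + W = 7700 J.
State after step 1: P = 247 kPa, V = 39.6 L, T = 476 K.
Step 2 — Isobaric: P stays 247 kPa; V/T = const ⇒ T₂ = 1140 K, V₂ = 94.8 L.
W = PΔV = 247×(94.8−39.6) kPa·L = 13600 J.
ΔU = nCvΔT = 2.47×20.8×(1140−476) = 34100 J.
Q = ΔU + W = nCpΔT = 47700 J.
Net over both steps: W = 21300 J, Q = 55400 J, ΔU = 34100 J.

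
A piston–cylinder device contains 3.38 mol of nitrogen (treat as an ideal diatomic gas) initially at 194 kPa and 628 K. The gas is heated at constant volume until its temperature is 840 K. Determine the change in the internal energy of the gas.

V₁ = nRT₁/P₁ = 3.38×8.314×628/194 = 91.0 L.
Isochoric: V stays 91.0 L; P/T = const ⇒ T₂ = 840 K, P₂ = 259 kPa.
For an ideal gas ΔU = nCvΔT with Cv = (5/2)R = 20.8 J/(mol·K).
ΔU = 3.38×20.8×(840−628) = 14900 J.

14900 J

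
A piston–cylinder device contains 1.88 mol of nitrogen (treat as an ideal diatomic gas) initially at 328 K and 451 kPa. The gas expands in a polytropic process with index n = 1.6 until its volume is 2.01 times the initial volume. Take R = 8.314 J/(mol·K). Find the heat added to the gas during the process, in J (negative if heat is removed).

-1460 J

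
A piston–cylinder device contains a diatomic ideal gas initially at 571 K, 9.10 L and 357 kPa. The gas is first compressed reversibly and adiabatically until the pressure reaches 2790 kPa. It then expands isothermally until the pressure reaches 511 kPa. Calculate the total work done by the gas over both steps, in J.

n = P₁V₁/(RT₁) = 357×9.10/(8.314×571) = 0.684 mol.
Step 1 — Adiabatic: T₂/T₁ = (P₂/P₁)^((γ−1)/γ) ⇒ T₂ = 571×(7.82)^0.286 = 1030 K; V₂ = 2.10 L.
ΔU = nCvΔT = 0.684×20.8×(1030−571) = 6490 J.
Q = 0 for an adiabatic process, so W = −ΔU = -6490 J.
State after step 1: P = 2790 kPa, V = 2.10 L, T = 1030 K.
Step 2 — Isothermal: T stays 1030 K; PV = const ⇒ V₂ = 11.4 L, P₂ = 511 kPa.
ΔU = 0 (ideal gas, T constant).
W = nRT ln(V₂/V₁) = 0.684×8.314×1030×ln(5.46) = 9920 J.
Q = ΔU + W = 9920 J.
Net over both steps: W = 3430 J, Q = 9920 J, ΔU = 6490 J.

3430 J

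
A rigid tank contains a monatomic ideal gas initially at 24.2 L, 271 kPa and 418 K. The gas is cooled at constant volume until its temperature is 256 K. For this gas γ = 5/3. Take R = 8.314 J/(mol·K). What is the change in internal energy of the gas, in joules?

-3810 J

n = P₁V₁/(RT₁) = 271×24.2/(8.314×418) = 1.89 mol.
Isochoric: V stays 24.2 L; P/T = const ⇒ T₂ = 256 K, P₂ = 166 kPa.
For an ideal gas ΔU = nCvΔT with Cv = (3/2)R = 12.5 J/(mol·K).
ΔU = 1.89×12.5×(256−418) = -3810 J.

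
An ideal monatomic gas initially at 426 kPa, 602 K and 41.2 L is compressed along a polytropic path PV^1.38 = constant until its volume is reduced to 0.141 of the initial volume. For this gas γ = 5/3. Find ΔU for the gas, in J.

n = P₁V₁/(RT₁) = 426×41.2/(8.314×602) = 3.51 mol.
Polytropic n=1.38: T₂ = T₁(V₁/V₂)^(n−1) = 602×(7.09)^0.38 = 1270 K; P₂ = P₁(V₁/V₂)^n = 6360 kPa.
For an ideal gas ΔU = nCvΔT with Cv = (3/2)R = 12.5 J/(mol·K).
ΔU = 3.51×12.5×(1270−602) = 29100 J.

29100 J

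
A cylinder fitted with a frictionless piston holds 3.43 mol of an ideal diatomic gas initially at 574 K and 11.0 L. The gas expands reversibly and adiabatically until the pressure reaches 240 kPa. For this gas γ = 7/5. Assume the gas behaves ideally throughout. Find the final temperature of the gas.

P₁ = nRT₁/V₁ = 3.43×8.314×574/11.0 = 1490 kPa.
Adiabatic: T₂/T₁ = (P₂/P₁)^((γ−1)/γ) ⇒ T₂ = 574×(0.161)^0.286 = 341 K; V₂ = 40.5 L.

341 K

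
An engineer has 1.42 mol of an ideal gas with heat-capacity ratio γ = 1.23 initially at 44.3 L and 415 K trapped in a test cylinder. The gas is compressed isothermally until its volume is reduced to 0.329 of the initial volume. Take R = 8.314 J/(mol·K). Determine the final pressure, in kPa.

P₁ = nRT₁/V₁ = 1.42×8.314×415/44.3 = 111 kPa.
Isothermal: T stays 415 K; PV = const ⇒ V₂ = 14.6 L, P₂ = 336 kPa.

336 kPa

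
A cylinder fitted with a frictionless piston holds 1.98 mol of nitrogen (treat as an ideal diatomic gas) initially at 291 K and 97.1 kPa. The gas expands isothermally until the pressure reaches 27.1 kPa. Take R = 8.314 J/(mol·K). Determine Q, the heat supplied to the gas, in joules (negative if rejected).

V₁ = nRT₁/P₁ = 1.98×8.314×291/97.1 = 49.3 L.
Isothermal: T stays 291 K; PV = const ⇒ V₂ = 177 L, P₂ = 27.1 kPa.
ΔU = 0 (ideal gas, T constant).
W = nRT ln(V₂/V₁) = 1.98×8.314×291×ln(3.58) = 6110 J.
Q = ΔU + W = 6110 J.

6110 J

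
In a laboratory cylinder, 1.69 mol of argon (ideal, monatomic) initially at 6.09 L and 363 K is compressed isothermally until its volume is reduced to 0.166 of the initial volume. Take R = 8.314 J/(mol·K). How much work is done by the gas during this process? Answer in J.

-9160 J

P₁ = nRT₁/V₁ = 1.69×8.314×363/6.09 = 838 kPa.
Isothermal: T stays 363 K; PV = const ⇒ V₂ = 1.01 L, P₂ = 5050 kPa.
W = nRT ln(V₂/V₁) = 1.69×8.314×363×ln(0.166) = -9160 J.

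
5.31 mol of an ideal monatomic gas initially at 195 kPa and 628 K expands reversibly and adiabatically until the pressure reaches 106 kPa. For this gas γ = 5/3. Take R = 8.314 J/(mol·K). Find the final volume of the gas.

205 L

V₁ = nRT₁/P₁ = 5.31×8.314×628/195 = 142 L.
Adiabatic: T₂/T₁ = (P₂/P₁)^((γ−1)/γ) ⇒ T₂ = 628×(0.544)^0.400 = 492 K; V₂ = 205 L.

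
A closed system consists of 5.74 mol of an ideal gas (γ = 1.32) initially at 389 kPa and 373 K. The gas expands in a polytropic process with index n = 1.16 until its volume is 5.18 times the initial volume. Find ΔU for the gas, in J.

-12900 J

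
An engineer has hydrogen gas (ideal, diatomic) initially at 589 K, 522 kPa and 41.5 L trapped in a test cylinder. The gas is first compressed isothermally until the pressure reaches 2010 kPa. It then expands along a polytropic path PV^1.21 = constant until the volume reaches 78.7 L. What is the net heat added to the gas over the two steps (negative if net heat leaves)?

n = P₁V₁/(RT₁) = 522×41.5/(8.314×589) = 4.42 mol.
Step 1 — Isothermal: T stays 589 K; PV = const ⇒ V₂ = 10.8 L, P₂ = 2010 kPa.
ΔU = 0 (ideal gas, T constant).
W = nRT ln(V₂/V₁) = 4.42×8.314×589×ln(0.260) = -29200 J.
Q = ΔU + W = -29200 J.
State after step 1: P = 2010 kPa, V = 10.8 L, T = 589 K.
Step 2 — Polytropic n=1.21: T₂ = T₁(V₁/V₂)^(n−1) = 589×(0.137)^0.21 = 388 K; P₂ = P₁(V₁/V₂)^n = 181 kPa.
W = (P₁V₁−P₂V₂)/(n−1) = (2010×10.8−181×78.7)/0.21 = 35200 J.
ΔU = nCvΔT = 4.42×20.8×(388−589) = -18500 J.
Q = ΔU + W = 16700 J.
Net over both steps: W = 6000 J, Q = -12500 J, ΔU = -18500 J.

-12500 J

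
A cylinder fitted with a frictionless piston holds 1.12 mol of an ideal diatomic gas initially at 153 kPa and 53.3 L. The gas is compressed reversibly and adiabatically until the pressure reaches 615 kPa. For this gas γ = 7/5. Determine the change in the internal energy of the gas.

9950 J

T₁ = P₁V₁/(nR) = 153×53.3/(1.12×8.314) = 876 K.
Adiabatic: T₂/T₁ = (P₂/P₁)^((γ−1)/γ) ⇒ T₂ = 876×(4.02)^0.286 = 1300 K; V₂ = 19.7 L.
For an ideal gas ΔU = nCvΔT with Cv = (5/2)R = 20.8 J/(mol·K).
ΔU = 1.12×20.8×(1300−876) = 9950 J.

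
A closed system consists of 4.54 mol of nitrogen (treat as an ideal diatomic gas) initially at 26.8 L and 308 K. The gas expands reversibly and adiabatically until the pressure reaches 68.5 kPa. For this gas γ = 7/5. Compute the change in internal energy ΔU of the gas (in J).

P₁ = nRT₁/V₁ = 4.54×8.314×308/26.8 = 434 kPa.
Adiabatic: T₂/T₁ = (P₂/P₁)^((γ−1)/γ) ⇒ T₂ = 308×(0.158)^0.286 = 182 K; V₂ = 100 L.
For an ideal gas ΔU = nCvΔT with Cv = (5/2)R = 20.8 J/(mol·K).
ΔU = 4.54×20.8×(182−308) = -11900 J.

-11900 J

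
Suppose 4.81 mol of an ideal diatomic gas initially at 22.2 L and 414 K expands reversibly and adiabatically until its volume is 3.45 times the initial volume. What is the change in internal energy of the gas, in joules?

-16200 J

P₁ = nRT₁/V₁ = 4.81×8.314×414/22.2 = 746 kPa.
Adiabatic: TV^(γ−1) = const ⇒ T₂ = 414×(0.290)^0.400 = 252 K; PV^γ = const ⇒ P₂ = 132 kPa.
For an ideal gas ΔU = nCvΔT with Cv = (5/2)R = 20.8 J/(mol·K).
ΔU = 4.81×20.8×(252−414) = -16200 J.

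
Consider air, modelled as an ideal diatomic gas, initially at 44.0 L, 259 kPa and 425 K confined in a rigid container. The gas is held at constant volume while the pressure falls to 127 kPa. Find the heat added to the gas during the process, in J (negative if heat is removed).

n = P₁V₁/(RT₁) = 259×44.0/(8.314×425) = 3.23 mol.
Isochoric: V stays 44.0 L; P/T = const ⇒ T₂ = 208 K, P₂ = 127 kPa.
W = 0 (no volume change).
ΔU = nCvΔT = 3.23×20.8×(208−425) = -14500 J.
Q = ΔU = -14500 J.

-14500 J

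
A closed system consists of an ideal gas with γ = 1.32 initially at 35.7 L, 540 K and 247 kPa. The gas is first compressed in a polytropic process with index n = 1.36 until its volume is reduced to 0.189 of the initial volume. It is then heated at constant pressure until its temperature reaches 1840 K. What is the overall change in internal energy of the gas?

n = P₁V₁/(RT₁) = 247×35.7/(8.314×540) = 1.96 mol.
Step 1 — Polytropic n=1.36: T₂ = T₁(V₁/V₂)^(n−1) = 540×(5.29)^0.36 = 984 K; P₂ = P₁(V₁/V₂)^n = 2380 kPa.
W = (P₁V₁−P₂V₂)/(n−1) = (247×35.7−2380×6.75)/0.36 = -20100 J.
ΔU = nCvΔT = 1.96×26.0×(984−540) = 22600 J.
Q = ΔU + W = 2520 J.
State after step 1: P = 2380 kPa, V = 6.75 L, T = 984 K.
Step 2 — Isobaric: P stays 2380 kPa; V/T = const ⇒ T₂ = 1840 K, V₂ = 12.6 L.
W = PΔV = 2380×(12.6−6.75) kPa·L = 14000 J.
ΔU = nCvΔT = 1.96×26.0×(1840−984) = 43700 J.
Q = ΔU + W = nCpΔT = 57700 J.
Net over both steps: W = -6140 J, Q = 60200 J, ΔU = 66300 J.

66300 J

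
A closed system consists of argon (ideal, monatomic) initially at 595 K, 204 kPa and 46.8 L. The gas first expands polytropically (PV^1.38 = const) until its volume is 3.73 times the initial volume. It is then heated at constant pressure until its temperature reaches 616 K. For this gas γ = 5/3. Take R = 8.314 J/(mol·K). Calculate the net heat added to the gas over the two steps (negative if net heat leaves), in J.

14500 J

n = P₁V₁/(RT₁) = 204×46.8/(8.314×595) = 1.93 mol.
Step 1 — Polytropic n=1.38: T₂ = T₁(V₁/V₂)^(n−1) = 595×(0.268)^0.38 = 361 K; P₂ = P₁(V₁/V₂)^n = 33.2 kPa.
W = (P₁V₁−P₂V₂)/(n−1) = (204×46.8−33.2×175)/0.38 = 9890 J.
ΔU = nCvΔT = 1.93×12.5×(361−595) = -5640 J.
Q = ΔU + W = 4250 J.
State after step 1: P = 33.2 kPa, V = 175 L, T = 361 K.
Step 2 — Isobaric: P stays 33.2 kPa; V/T = const ⇒ T₂ = 616 K, V₂ = 298 L.
W = PΔV = 33.2×(298−175) kPa·L = 4090 J.
ΔU = nCvΔT = 1.93×12.5×(616−361) = 6140 J.
Q = ΔU + W = nCpΔT = 10200 J.
Net over both steps: W = 14000 J, Q = 14500 J, ΔU = 505 J.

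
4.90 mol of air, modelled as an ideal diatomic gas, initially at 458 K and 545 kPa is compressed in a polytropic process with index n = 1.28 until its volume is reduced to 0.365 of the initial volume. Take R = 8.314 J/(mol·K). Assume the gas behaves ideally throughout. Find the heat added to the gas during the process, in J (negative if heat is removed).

-6520 J

V₁ = nRT₁/P₁ = 4.90×8.314×458/545 = 34.2 L.
Polytropic n=1.28: T₂ = T₁(V₁/V₂)^(n−1) = 458×(2.74)^0.28 = 607 K; P₂ = P₁(V₁/V₂)^n = 1980 kPa.
W = (P₁V₁−P₂V₂)/(n−1) = (545×34.2−1980×12.5)/0.28 = -21700 J.
ΔU = nCvΔT = 4.90×20.8×(607−458) = 15200 J.
Q = ΔU + W = -6520 J.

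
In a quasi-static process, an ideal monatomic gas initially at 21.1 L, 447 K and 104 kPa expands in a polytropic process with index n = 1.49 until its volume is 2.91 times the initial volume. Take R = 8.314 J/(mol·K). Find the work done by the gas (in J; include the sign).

n = P₁V₁/(RT₁) = 104×21.1/(8.314×447) = 0.590 mol.
Polytropic n=1.49: T₂ = T₁(V₁/V₂)^(n−1) = 447×(0.344)^0.49 = 265 K; P₂ = P₁(V₁/V₂)^n = 21.2 kPa.
W = (P₁V₁−P₂V₂)/(n−1) = (104×21.1−21.2×61.4)/0.49 = 1820 J.

1820 J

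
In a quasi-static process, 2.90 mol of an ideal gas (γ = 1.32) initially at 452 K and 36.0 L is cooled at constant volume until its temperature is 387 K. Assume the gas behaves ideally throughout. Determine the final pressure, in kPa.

259 kPa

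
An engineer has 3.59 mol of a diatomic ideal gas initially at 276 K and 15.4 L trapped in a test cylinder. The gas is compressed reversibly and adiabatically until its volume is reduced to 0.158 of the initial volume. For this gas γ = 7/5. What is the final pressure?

P₁ = nRT₁/V₁ = 3.59×8.314×276/15.4 = 535 kPa.
Adiabatic: TV^(γ−1) = const ⇒ T₂ = 276×(6.33)^0.400 = 577 K; PV^γ = const ⇒ P₂ = 7080 kPa.

7080 kPa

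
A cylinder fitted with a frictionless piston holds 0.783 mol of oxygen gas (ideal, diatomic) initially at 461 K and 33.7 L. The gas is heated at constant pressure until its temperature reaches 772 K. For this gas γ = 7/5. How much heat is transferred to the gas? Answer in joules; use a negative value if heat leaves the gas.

7090 J

P₁ = nRT₁/V₁ = 0.783×8.314×461/33.7 = 89.1 kPa.
Isobaric: P stays 89.1 kPa; V/T = const ⇒ T₂ = 772 K, V₂ = 56.4 L.
W = PΔV = 89.1×(56.4−33.7) kPa·L = 2020 J.
ΔU = nCvΔT = 0.783×20.8×(772−461) = 5060 J.
Q = ΔU + W = nCpΔT = 7090 J.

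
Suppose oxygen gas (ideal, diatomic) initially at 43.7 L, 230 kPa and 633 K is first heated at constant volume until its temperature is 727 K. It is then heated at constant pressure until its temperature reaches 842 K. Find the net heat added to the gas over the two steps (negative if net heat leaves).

n = P₁V₁/(RT₁) = 230×43.7/(8.314×633) = 1.91 mol.
Step 1 — Isochoric: V stays 43.7 L; P/T = const ⇒ T₂ = 727 K, P₂ = 264 kPa.
W = 0 (no volume change).
ΔU = nCvΔT = 1.91×20.8×(727−633) = 3730 J.
Q = ΔU = 3730 J.
State after step 1: P = 264 kPa, V = 43.7 L, T = 727 K.
Step 2 — Isobaric: P stays 264 kPa; V/T = const ⇒ T₂ = 842 K, V₂ = 50.6 L.
W = PΔV = 264×(50.6−43.7) kPa·L = 1830 J.
ΔU = nCvΔT = 1.91×20.8×(842−727) = 4570 J.
Q = ΔU + W = nCpΔT = 6390 J.
Net over both steps: W = 1830 J, Q = 10100 J, ΔU = 8300 J.

10100 J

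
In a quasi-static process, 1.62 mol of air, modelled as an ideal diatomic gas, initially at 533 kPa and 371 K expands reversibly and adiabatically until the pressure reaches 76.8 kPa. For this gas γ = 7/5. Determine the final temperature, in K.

V₁ = nRT₁/P₁ = 1.62×8.314×371/533 = 9.38 L.
Adiabatic: T₂/T₁ = (P₂/P₁)^((γ−1)/γ) ⇒ T₂ = 371×(0.144)^0.286 = 213 K; V₂ = 37.4 L.

213 K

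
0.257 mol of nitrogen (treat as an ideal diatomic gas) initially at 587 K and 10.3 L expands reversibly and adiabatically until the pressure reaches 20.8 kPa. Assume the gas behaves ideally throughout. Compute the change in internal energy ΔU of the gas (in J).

P₁ = nRT₁/V₁ = 0.257×8.314×587/10.3 = 122 kPa.
Adiabatic: T₂/T₁ = (P₂/P₁)^((γ−1)/γ) ⇒ T₂ = 587×(0.171)^0.286 = 354 K; V₂ = 36.4 L.
For an ideal gas ΔU = nCvΔT with Cv = (5/2)R = 20.8 J/(mol·K).
ΔU = 0.257×20.8×(354−587) = -1240 J.

-1240 J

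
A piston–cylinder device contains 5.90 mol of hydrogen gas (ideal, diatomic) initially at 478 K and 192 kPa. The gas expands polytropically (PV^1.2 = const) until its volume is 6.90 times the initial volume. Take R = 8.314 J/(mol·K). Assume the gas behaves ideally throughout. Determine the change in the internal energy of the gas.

-18800 J

V₁ = nRT₁/P₁ = 5.90×8.314×478/192 = 122 L.
Polytropic n=1.2: T₂ = T₁(V₁/V₂)^(n−1) = 478×(0.145)^0.20 = 325 K; P₂ = P₁(V₁/V₂)^n = 18.9 kPa.
For an ideal gas ΔU = nCvΔT with Cv = (5/2)R = 20.8 J/(mol·K).
ΔU = 5.90×20.8×(325−478) = -18800 J.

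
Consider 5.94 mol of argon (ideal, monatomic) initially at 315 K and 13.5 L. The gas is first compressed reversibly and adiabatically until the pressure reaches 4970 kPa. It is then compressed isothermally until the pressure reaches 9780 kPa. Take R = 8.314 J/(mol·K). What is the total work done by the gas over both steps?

-37400 J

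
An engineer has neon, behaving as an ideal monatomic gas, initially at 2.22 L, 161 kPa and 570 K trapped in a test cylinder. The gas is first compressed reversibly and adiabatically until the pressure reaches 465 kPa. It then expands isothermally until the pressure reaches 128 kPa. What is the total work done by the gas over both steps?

421 J

n = P₁V₁/(RT₁) = 161×2.22/(8.314×570) = 0.0754 mol.
Step 1 — Adiabatic: T₂/T₁ = (P₂/P₁)^((γ−1)/γ) ⇒ T₂ = 570×(2.89)^0.400 = 871 K; V₂ = 1.17 L.
ΔU = nCvΔT = 0.0754×12.5×(871−570) = 283 J.
Q = 0 for an adiabatic process, so W = −ΔU = -283 J.
State after step 1: P = 465 kPa, V = 1.17 L, T = 871 K.
Step 2 — Isothermal: T stays 871 K; PV = const ⇒ V₂ = 4.27 L, P₂ = 128 kPa.
ΔU = 0 (ideal gas, T constant).
W = nRT ln(V₂/V₁) = 0.0754×8.314×871×ln(3.63) = 705 J.
Q = ΔU + W = 705 J.
Net over both steps: W = 421 J, Q = 705 J, ΔU = 283 J.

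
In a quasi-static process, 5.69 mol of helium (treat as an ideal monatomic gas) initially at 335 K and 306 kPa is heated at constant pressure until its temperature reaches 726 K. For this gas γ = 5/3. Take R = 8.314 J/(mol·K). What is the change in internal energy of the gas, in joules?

V₁ = nRT₁/P₁ = 5.69×8.314×335/306 = 51.8 L.
Isobaric: P stays 306 kPa; V/T = const ⇒ T₂ = 726 K, V₂ = 112 L.
For an ideal gas ΔU = nCvΔT with Cv = (3/2)R = 12.5 J/(mol·K).
ΔU = 5.69×12.5×(726−335) = 27700 J.

27700 J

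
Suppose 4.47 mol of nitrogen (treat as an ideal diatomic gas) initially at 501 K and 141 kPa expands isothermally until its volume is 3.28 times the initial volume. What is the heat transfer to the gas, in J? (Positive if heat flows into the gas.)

22100 J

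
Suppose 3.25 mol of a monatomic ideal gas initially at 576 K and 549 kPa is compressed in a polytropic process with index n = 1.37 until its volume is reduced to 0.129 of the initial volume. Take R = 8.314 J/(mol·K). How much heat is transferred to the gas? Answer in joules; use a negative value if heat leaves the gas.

V₁ = nRT₁/P₁ = 3.25×8.314×576/549 = 28.3 L.
Polytropic n=1.37: T₂ = T₁(V₁/V₂)^(n−1) = 576×(7.75)^0.37 = 1230 K; P₂ = P₁(V₁/V₂)^n = 9080 kPa.
W = (P₁V₁−P₂V₂)/(n−1) = (549×28.3−9080×3.66)/0.37 = -47700 J.
ΔU = nCvΔT = 3.25×12.5×(1230−576) = 26500 J.
Q = ΔU + W = -21200 J.

-21200 J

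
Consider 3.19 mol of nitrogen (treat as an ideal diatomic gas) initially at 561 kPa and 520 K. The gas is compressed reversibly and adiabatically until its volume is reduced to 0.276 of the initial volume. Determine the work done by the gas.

-23200 J

V₁ = nRT₁/P₁ = 3.19×8.314×520/561 = 24.6 L.
Adiabatic: TV^(γ−1) = const ⇒ T₂ = 520×(3.62)^0.400 = 870 K; PV^γ = const ⇒ P₂ = 3400 kPa.
ΔU = nCvΔT = 3.19×20.8×(870−520) = 23200 J.
Q = 0 for an adiabatic process, so W = −ΔU = -23200 J.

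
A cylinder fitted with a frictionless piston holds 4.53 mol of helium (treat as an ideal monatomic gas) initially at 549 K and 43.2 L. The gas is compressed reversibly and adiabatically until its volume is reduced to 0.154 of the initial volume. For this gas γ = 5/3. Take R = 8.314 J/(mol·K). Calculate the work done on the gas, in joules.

P₁ = nRT₁/V₁ = 4.53×8.314×549/43.2 = 479 kPa.
Adiabatic: TV^(γ−1) = const ⇒ T₂ = 549×(6.49)^0.667 = 1910 K; PV^γ = const ⇒ P₂ = 10800 kPa.
ΔU = nCvΔT = 4.53×12.5×(1910−549) = 76900 J.
Q = 0 for an adiabatic process, so W = −ΔU = -76900 J.
Work done on the gas = −W_by = 76900 J.

76900 J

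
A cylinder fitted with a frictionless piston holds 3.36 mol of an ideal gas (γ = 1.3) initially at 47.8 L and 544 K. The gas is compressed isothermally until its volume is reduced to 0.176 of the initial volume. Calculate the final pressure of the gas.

P₁ = nRT₁/V₁ = 3.36×8.314×544/47.8 = 318 kPa.
Isothermal: T stays 544 K; PV = const ⇒ V₂ = 8.41 L, P₂ = 1810 kPa.

1810 kPa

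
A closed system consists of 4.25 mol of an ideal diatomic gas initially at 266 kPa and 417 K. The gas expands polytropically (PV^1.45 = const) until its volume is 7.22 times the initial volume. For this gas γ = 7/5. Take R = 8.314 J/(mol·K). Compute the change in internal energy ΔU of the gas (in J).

-21700 J

V₁ = nRT₁/P₁ = 4.25×8.314×417/266 = 55.4 L.
Polytropic n=1.45: T₂ = T₁(V₁/V₂)^(n−1) = 417×(0.139)^0.45 = 171 K; P₂ = P₁(V₁/V₂)^n = 15.1 kPa.
For an ideal gas ΔU = nCvΔT with Cv = (5/2)R = 20.8 J/(mol·K).
ΔU = 4.25×20.8×(171−417) = -21700 J.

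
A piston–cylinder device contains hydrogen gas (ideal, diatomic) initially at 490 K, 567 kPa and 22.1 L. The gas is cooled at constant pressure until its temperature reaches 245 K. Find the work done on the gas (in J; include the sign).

6270 J

n = P₁V₁/(RT₁) = 567×22.1/(8.314×490) = 3.08 mol.
Isobaric: P stays 567 kPa; V/T = const ⇒ T₂ = 245 K, V₂ = 11.1 L.
W = PΔV = 567×(11.1−22.1) kPa·L = -6270 J.
Work done on the gas = −W_by = 6270 J.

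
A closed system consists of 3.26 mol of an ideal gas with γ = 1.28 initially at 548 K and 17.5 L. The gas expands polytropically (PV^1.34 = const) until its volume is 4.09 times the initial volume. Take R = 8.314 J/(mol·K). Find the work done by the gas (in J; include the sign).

16600 J

P₁ = nRT₁/V₁ = 3.26×8.314×548/17.5 = 849 kPa.
Polytropic n=1.34: T₂ = T₁(V₁/V₂)^(n−1) = 548×(0.244)^0.34 = 339 K; P₂ = P₁(V₁/V₂)^n = 129 kPa.
W = (P₁V₁−P₂V₂)/(n−1) = (849×17.5−129×71.6)/0.34 = 16600 J.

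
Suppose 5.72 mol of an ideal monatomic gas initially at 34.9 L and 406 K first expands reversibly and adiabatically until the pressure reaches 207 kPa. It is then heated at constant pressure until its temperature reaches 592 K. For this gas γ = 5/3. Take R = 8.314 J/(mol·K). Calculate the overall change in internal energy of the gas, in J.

13300 J

P₁ = nRT₁/V₁ = 5.72×8.314×406/34.9 = 553 kPa.
Step 1 — Adiabatic: T₂/T₁ = (P₂/P₁)^((γ−1)/γ) ⇒ T₂ = 406×(0.374)^0.400 = 274 K; V₂ = 62.9 L.
ΔU = nCvΔT = 5.72×12.5×(274−406) = -9420 J.
Q = 0 for an adiabatic process, so W = −ΔU = 9420 J.
State after step 1: P = 207 kPa, V = 62.9 L, T = 274 K.
Step 2 — Isobaric: P stays 207 kPa; V/T = const ⇒ T₂ = 592 K, V₂ = 136 L.
W = PΔV = 207×(136−62.9) kPa·L = 15100 J.
ΔU = nCvΔT = 5.72×12.5×(592−274) = 22700 J.
Q = ΔU + W = nCpΔT = 37800 J.
Net over both steps: W = 24500 J, Q = 37800 J, ΔU = 13300 J.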